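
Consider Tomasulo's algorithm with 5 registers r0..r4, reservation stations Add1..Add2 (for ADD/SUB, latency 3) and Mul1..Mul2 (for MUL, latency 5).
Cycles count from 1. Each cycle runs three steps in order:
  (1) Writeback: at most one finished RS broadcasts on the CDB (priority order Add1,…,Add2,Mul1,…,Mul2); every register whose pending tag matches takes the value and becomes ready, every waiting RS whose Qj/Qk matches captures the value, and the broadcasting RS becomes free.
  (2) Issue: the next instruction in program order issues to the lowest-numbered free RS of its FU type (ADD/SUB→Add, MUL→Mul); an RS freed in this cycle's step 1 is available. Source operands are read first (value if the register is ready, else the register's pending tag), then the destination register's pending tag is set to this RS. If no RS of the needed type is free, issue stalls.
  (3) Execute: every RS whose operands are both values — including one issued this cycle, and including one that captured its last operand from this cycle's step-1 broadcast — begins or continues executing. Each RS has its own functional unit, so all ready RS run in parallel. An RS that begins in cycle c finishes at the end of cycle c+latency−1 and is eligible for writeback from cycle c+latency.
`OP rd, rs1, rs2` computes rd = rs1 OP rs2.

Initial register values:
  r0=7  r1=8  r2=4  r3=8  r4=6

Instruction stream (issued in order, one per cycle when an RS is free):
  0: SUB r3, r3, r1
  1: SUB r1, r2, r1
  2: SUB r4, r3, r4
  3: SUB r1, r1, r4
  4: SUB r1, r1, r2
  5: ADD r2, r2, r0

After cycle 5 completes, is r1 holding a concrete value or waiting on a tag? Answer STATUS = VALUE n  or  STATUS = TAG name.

STATUS = TAG Add2

cycle 1: issue SUB r3<-Add1 // r0:7,r1:8,r2:4,r3:Add1,r4:6
cycle 2: issue SUB r1<-Add2 // r0:7,r1:Add2,r2:4,r3:Add1,r4:6
cycle 3: stall // r0:7,r1:Add2,r2:4,r3:Add1,r4:6
cycle 4: CDB Add1=0; issue SUB r4<-Add1 // r0:7,r1:Add2,r2:4,r3:0,r4:Add1
cycle 5: CDB Add2=-4; issue SUB r1<-Add2 // r0:7,r1:Add2,r2:4,r3:0,r4:Add1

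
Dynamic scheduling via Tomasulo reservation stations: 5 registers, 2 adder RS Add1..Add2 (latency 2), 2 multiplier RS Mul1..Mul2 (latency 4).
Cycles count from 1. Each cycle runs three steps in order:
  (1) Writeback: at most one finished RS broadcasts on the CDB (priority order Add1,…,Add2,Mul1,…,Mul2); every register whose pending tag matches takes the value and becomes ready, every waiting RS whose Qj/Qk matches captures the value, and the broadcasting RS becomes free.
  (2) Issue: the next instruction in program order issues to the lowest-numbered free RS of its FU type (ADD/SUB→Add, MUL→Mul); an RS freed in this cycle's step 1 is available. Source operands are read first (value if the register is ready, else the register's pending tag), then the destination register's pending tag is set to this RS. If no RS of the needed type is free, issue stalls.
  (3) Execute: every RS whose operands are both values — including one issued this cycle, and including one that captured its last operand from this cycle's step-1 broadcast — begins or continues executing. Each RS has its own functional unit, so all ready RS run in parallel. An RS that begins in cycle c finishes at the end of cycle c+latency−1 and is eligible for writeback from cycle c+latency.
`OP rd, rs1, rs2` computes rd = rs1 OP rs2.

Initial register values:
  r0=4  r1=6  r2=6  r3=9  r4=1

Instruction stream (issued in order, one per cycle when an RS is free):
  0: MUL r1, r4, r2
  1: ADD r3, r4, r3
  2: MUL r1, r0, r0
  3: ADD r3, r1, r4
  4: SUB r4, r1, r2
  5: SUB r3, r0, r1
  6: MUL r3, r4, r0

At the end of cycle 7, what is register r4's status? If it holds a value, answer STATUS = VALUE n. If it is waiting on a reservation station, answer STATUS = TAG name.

cycle 1: issue MUL r1<-Mul1 // r0:4,r1:Mul1,r2:6,r3:9,r4:1
cycle 2: issue ADD r3<-Add1 // r0:4,r1:Mul1,r2:6,r3:Add1,r4:1
cycle 3: issue MUL r1<-Mul2 // r0:4,r1:Mul2,r2:6,r3:Add1,r4:1
cycle 4: CDB Add1=10; issue ADD r3<-Add1 // r0:4,r1:Mul2,r2:6,r3:Add1,r4:1
cycle 5: CDB Mul1=6; issue SUB r4<-Add2 // r0:4,r1:Mul2,r2:6,r3:Add1,r4:Add2
cycle 6: stall // r0:4,r1:Mul2,r2:6,r3:Add1,r4:Add2
cycle 7: CDB Mul2=16; stall // r0:4,r1:16,r2:6,r3:Add1,r4:Add2

STATUS = TAG Add2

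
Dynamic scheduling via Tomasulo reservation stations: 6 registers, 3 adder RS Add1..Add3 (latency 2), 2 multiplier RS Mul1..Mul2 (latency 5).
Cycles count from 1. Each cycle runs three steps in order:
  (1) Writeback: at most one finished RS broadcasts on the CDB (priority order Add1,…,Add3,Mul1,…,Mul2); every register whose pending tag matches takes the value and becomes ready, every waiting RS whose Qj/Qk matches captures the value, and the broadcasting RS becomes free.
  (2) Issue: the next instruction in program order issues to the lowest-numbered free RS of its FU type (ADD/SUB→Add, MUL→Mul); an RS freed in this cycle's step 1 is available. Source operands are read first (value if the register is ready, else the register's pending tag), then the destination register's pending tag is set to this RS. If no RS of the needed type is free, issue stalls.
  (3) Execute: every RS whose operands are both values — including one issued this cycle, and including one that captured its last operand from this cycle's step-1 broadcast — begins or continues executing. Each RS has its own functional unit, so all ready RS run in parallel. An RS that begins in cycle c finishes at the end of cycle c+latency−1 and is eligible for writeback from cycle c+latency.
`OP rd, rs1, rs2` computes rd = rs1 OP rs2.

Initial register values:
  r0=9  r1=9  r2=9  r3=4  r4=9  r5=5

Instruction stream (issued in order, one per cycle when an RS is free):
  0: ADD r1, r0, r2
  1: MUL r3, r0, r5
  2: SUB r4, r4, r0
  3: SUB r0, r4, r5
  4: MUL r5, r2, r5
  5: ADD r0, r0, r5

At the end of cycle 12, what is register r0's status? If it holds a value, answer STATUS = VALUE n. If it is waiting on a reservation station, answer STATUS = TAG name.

  c1: issue ADD r1<-Add1  regs: r0:9,r1:Add1,r2:9,r3:4,r4:9,r5:5
  c2: issue MUL r3<-Mul1  regs: r0:9,r1:Add1,r2:9,r3:Mul1,r4:9,r5:5
  c3: CDB Add1=18; issue SUB r4<-Add1  regs: r0:9,r1:18,r2:9,r3:Mul1,r4:Add1,r5:5
  c4: issue SUB r0<-Add2  regs: r0:Add2,r1:18,r2:9,r3:Mul1,r4:Add1,r5:5
  c5: CDB Add1=0; issue MUL r5<-Mul2  regs: r0:Add2,r1:18,r2:9,r3:Mul1,r4:0,r5:Mul2
  c6: issue ADD r0<-Add1  regs: r0:Add1,r1:18,r2:9,r3:Mul1,r4:0,r5:Mul2
  c7: CDB Add2=-5  regs: r0:Add1,r1:18,r2:9,r3:Mul1,r4:0,r5:Mul2
  c8: CDB Mul1=45  regs: r0:Add1,r1:18,r2:9,r3:45,r4:0,r5:Mul2
  c9: -  regs: r0:Add1,r1:18,r2:9,r3:45,r4:0,r5:Mul2
  c10: CDB Mul2=45  regs: r0:Add1,r1:18,r2:9,r3:45,r4:0,r5:45
  c11: -  regs: r0:Add1,r1:18,r2:9,r3:45,r4:0,r5:45
  c12: CDB Add1=40  regs: r0:40,r1:18,r2:9,r3:45,r4:0,r5:45

STATUS = VALUE 40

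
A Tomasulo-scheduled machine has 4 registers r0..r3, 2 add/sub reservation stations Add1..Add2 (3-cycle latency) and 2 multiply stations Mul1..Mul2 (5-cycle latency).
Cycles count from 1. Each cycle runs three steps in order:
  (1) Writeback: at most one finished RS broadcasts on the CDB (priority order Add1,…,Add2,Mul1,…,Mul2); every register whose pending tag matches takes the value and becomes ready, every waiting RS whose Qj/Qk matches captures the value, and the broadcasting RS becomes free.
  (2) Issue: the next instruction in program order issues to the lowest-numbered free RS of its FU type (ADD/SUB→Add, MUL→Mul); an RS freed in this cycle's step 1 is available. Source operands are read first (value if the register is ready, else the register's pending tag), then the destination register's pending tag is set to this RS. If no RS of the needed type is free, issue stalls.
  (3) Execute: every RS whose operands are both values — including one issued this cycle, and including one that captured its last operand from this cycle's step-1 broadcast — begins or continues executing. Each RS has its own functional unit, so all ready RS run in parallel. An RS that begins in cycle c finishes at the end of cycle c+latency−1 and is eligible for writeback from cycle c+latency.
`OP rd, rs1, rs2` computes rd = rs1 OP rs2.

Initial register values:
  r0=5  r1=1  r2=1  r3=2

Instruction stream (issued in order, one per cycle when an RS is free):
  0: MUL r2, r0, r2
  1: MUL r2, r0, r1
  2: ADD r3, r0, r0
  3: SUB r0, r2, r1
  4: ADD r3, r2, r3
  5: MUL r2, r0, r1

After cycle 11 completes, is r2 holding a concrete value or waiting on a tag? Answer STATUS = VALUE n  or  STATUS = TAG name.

  c1: issue MUL r2<-Mul1  regs: r0:5,r1:1,r2:Mul1,r3:2
  c2: issue MUL r2<-Mul2  regs: r0:5,r1:1,r2:Mul2,r3:2
  c3: issue ADD r3<-Add1  regs: r0:5,r1:1,r2:Mul2,r3:Add1
  c4: issue SUB r0<-Add2  regs: r0:Add2,r1:1,r2:Mul2,r3:Add1
  c5: stall  regs: r0:Add2,r1:1,r2:Mul2,r3:Add1
  c6: CDB Add1=10; issue ADD r3<-Add1  regs: r0:Add2,r1:1,r2:Mul2,r3:Add1
  c7: CDB Mul1=5; issue MUL r2<-Mul1  regs: r0:Add2,r1:1,r2:Mul1,r3:Add1
  c8: CDB Mul2=5  regs: r0:Add2,r1:1,r2:Mul1,r3:Add1
  c9: -  regs: r0:Add2,r1:1,r2:Mul1,r3:Add1
  c10: -  regs: r0:Add2,r1:1,r2:Mul1,r3:Add1
  c11: CDB Add1=15  regs: r0:Add2,r1:1,r2:Mul1,r3:15

STATUS = TAG Mul1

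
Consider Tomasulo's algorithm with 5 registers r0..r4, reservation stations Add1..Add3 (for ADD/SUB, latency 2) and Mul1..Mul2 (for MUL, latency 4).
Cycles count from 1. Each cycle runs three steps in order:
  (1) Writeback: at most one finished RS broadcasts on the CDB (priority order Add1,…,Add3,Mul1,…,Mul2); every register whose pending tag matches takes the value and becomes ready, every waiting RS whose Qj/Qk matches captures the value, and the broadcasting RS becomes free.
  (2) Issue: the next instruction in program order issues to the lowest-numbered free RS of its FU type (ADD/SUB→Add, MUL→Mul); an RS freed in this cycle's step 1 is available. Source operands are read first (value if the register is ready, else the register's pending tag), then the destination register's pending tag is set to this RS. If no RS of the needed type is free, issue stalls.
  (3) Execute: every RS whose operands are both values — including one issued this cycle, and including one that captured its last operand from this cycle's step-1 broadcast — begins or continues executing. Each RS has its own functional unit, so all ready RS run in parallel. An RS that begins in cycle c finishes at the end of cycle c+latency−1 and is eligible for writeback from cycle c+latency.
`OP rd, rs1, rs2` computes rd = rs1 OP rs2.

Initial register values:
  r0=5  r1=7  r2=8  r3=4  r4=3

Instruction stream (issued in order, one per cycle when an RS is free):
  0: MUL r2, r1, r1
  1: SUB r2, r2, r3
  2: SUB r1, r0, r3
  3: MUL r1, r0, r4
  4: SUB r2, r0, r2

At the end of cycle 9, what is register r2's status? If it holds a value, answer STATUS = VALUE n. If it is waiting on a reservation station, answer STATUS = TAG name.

  c1: issue MUL r2<-Mul1  regs: r0:5,r1:7,r2:Mul1,r3:4,r4:3
  c2: issue SUB r2<-Add1  regs: r0:5,r1:7,r2:Add1,r3:4,r4:3
  c3: issue SUB r1<-Add2  regs: r0:5,r1:Add2,r2:Add1,r3:4,r4:3
  c4: issue MUL r1<-Mul2  regs: r0:5,r1:Mul2,r2:Add1,r3:4,r4:3
  c5: CDB Add2=1; issue SUB r2<-Add2  regs: r0:5,r1:Mul2,r2:Add2,r3:4,r4:3
  c6: CDB Mul1=49  regs: r0:5,r1:Mul2,r2:Add2,r3:4,r4:3
  c7: -  regs: r0:5,r1:Mul2,r2:Add2,r3:4,r4:3
  c8: CDB Add1=45  regs: r0:5,r1:Mul2,r2:Add2,r3:4,r4:3
  c9: CDB Mul2=15  regs: r0:5,r1:15,r2:Add2,r3:4,r4:3

STATUS = TAG Add2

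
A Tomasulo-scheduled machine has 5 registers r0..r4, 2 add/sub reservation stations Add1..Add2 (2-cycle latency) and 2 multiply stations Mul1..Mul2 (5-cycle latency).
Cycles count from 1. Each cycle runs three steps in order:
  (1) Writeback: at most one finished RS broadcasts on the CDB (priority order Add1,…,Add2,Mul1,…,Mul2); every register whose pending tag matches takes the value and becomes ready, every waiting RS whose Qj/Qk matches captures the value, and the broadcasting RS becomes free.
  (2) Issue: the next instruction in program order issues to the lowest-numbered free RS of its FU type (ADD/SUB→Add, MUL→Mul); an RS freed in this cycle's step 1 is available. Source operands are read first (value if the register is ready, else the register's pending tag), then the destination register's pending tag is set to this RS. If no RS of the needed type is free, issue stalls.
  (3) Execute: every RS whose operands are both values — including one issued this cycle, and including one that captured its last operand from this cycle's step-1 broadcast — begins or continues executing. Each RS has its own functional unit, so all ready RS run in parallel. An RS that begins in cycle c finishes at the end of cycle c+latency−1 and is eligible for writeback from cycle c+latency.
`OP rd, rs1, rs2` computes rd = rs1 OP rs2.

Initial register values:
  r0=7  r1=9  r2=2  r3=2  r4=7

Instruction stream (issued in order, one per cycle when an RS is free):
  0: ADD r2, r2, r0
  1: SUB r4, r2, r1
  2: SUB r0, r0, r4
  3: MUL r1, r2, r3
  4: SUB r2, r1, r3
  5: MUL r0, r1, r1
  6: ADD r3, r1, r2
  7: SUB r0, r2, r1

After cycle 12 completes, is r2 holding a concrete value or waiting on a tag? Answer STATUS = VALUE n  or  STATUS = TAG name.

STATUS = VALUE 16

c1: issue ADD r2<-Add1 | r0:7,r1:9,r2:Add1,r3:2,r4:7
c2: issue SUB r4<-Add2 | r0:7,r1:9,r2:Add1,r3:2,r4:Add2
c3: CDB Add1=9; issue SUB r0<-Add1 | r0:Add1,r1:9,r2:9,r3:2,r4:Add2
c4: issue MUL r1<-Mul1 | r0:Add1,r1:Mul1,r2:9,r3:2,r4:Add2
c5: CDB Add2=0; issue SUB r2<-Add2 | r0:Add1,r1:Mul1,r2:Add2,r3:2,r4:0
c6: issue MUL r0<-Mul2 | r0:Mul2,r1:Mul1,r2:Add2,r3:2,r4:0
c7: CDB Add1=7; issue ADD r3<-Add1 | r0:Mul2,r1:Mul1,r2:Add2,r3:Add1,r4:0
c8: stall | r0:Mul2,r1:Mul1,r2:Add2,r3:Add1,r4:0
c9: CDB Mul1=18; stall | r0:Mul2,r1:18,r2:Add2,r3:Add1,r4:0
c10: stall | r0:Mul2,r1:18,r2:Add2,r3:Add1,r4:0
c11: CDB Add2=16; issue SUB r0<-Add2 | r0:Add2,r1:18,r2:16,r3:Add1,r4:0
c12: - | r0:Add2,r1:18,r2:16,r3:Add1,r4:0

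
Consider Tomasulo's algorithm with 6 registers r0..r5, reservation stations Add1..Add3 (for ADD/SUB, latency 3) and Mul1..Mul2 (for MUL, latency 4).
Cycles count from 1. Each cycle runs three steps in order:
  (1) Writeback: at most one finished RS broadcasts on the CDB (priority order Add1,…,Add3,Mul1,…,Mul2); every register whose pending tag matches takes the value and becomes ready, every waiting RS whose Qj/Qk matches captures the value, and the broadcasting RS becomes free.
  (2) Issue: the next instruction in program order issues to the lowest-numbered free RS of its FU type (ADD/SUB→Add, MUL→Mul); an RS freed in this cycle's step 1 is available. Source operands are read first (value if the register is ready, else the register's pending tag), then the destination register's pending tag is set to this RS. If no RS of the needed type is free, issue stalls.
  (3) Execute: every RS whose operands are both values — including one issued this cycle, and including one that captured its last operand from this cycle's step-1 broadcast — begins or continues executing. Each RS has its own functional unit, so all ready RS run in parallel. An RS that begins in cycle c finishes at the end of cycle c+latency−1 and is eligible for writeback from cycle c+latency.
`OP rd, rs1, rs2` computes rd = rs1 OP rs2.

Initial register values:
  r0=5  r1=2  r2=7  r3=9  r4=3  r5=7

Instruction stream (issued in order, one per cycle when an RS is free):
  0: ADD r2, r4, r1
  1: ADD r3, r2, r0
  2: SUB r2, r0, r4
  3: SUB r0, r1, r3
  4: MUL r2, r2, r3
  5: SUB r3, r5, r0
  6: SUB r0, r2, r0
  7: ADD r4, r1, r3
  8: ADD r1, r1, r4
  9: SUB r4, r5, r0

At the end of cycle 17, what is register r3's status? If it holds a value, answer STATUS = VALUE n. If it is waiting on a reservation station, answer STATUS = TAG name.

  c1: issue ADD r2<-Add1  regs: r0:5,r1:2,r2:Add1,r3:9,r4:3,r5:7
  c2: issue ADD r3<-Add2  regs: r0:5,r1:2,r2:Add1,r3:Add2,r4:3,r5:7
  c3: issue SUB r2<-Add3  regs: r0:5,r1:2,r2:Add3,r3:Add2,r4:3,r5:7
  c4: CDB Add1=5; issue SUB r0<-Add1  regs: r0:Add1,r1:2,r2:Add3,r3:Add2,r4:3,r5:7
  c5: issue MUL r2<-Mul1  regs: r0:Add1,r1:2,r2:Mul1,r3:Add2,r4:3,r5:7
  c6: CDB Add3=2; issue SUB r3<-Add3  regs: r0:Add1,r1:2,r2:Mul1,r3:Add3,r4:3,r5:7
  c7: CDB Add2=10; issue SUB r0<-Add2  regs: r0:Add2,r1:2,r2:Mul1,r3:Add3,r4:3,r5:7
  c8: stall  regs: r0:Add2,r1:2,r2:Mul1,r3:Add3,r4:3,r5:7
  c9: stall  regs: r0:Add2,r1:2,r2:Mul1,r3:Add3,r4:3,r5:7
  c10: CDB Add1=-8; issue ADD r4<-Add1  regs: r0:Add2,r1:2,r2:Mul1,r3:Add3,r4:Add1,r5:7
  c11: CDB Mul1=20; stall  regs: r0:Add2,r1:2,r2:20,r3:Add3,r4:Add1,r5:7
  c12: stall  regs: r0:Add2,r1:2,r2:20,r3:Add3,r4:Add1,r5:7
  c13: CDB Add3=15; issue ADD r1<-Add3  regs: r0:Add2,r1:Add3,r2:20,r3:15,r4:Add1,r5:7
  c14: CDB Add2=28; issue SUB r4<-Add2  regs: r0:28,r1:Add3,r2:20,r3:15,r4:Add2,r5:7
  c15: -  regs: r0:28,r1:Add3,r2:20,r3:15,r4:Add2,r5:7
  c16: CDB Add1=17  regs: r0:28,r1:Add3,r2:20,r3:15,r4:Add2,r5:7
  c17: CDB Add2=-21  regs: r0:28,r1:Add3,r2:20,r3:15,r4:-21,r5:7

STATUS = VALUE 15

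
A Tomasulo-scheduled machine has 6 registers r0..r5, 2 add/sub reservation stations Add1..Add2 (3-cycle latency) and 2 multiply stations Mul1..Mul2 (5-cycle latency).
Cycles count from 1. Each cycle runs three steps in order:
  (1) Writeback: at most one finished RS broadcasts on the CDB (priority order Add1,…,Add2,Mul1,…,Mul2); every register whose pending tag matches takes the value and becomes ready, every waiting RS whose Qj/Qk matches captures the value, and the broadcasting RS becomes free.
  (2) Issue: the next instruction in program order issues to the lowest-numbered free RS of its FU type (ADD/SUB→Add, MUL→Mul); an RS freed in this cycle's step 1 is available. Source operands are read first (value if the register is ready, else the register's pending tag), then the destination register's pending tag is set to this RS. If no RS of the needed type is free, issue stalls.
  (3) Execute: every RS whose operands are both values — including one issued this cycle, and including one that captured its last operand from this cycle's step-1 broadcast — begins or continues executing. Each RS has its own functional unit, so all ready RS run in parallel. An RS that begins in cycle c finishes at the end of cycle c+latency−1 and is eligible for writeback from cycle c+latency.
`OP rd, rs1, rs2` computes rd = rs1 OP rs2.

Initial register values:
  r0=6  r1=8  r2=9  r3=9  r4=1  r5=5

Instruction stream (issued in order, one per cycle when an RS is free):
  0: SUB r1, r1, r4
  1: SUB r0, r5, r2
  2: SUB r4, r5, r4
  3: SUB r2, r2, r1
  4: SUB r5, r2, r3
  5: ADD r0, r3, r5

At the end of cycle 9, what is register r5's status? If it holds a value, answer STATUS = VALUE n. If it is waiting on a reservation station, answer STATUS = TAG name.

cycle 1: issue SUB r1<-Add1 // r0:6,r1:Add1,r2:9,r3:9,r4:1,r5:5
cycle 2: issue SUB r0<-Add2 // r0:Add2,r1:Add1,r2:9,r3:9,r4:1,r5:5
cycle 3: stall // r0:Add2,r1:Add1,r2:9,r3:9,r4:1,r5:5
cycle 4: CDB Add1=7; issue SUB r4<-Add1 // r0:Add2,r1:7,r2:9,r3:9,r4:Add1,r5:5
cycle 5: CDB Add2=-4; issue SUB r2<-Add2 // r0:-4,r1:7,r2:Add2,r3:9,r4:Add1,r5:5
cycle 6: stall // r0:-4,r1:7,r2:Add2,r3:9,r4:Add1,r5:5
cycle 7: CDB Add1=4; issue SUB r5<-Add1 // r0:-4,r1:7,r2:Add2,r3:9,r4:4,r5:Add1
cycle 8: CDB Add2=2; issue ADD r0<-Add2 // r0:Add2,r1:7,r2:2,r3:9,r4:4,r5:Add1
cycle 9: - // r0:Add2,r1:7,r2:2,r3:9,r4:4,r5:Add1

STATUS = TAG Add1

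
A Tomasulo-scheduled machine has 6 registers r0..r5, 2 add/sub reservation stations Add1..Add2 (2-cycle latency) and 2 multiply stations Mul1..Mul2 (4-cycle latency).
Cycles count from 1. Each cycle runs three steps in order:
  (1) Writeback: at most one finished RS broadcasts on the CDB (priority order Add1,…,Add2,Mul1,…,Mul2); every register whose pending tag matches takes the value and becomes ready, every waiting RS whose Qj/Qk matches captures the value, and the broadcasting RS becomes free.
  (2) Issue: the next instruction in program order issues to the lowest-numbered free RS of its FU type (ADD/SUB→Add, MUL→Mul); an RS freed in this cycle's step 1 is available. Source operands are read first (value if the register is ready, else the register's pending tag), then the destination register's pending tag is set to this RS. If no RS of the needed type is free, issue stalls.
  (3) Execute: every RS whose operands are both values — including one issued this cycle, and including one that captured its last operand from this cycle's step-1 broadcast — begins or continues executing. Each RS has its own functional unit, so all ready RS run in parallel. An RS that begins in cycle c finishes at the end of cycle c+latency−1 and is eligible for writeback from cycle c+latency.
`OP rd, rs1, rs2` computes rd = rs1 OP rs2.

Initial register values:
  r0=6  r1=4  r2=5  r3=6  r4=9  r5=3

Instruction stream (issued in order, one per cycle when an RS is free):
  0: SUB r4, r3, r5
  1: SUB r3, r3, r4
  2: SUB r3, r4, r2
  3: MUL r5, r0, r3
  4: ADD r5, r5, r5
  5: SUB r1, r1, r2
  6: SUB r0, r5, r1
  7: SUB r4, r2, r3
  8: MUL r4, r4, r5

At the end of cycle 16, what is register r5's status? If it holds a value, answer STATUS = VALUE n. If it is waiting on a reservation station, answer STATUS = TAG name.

STATUS = VALUE -24

cycle 1: issue SUB r4<-Add1 // r0:6,r1:4,r2:5,r3:6,r4:Add1,r5:3
cycle 2: issue SUB r3<-Add2 // r0:6,r1:4,r2:5,r3:Add2,r4:Add1,r5:3
cycle 3: CDB Add1=3; issue SUB r3<-Add1 // r0:6,r1:4,r2:5,r3:Add1,r4:3,r5:3
cycle 4: issue MUL r5<-Mul1 // r0:6,r1:4,r2:5,r3:Add1,r4:3,r5:Mul1
cycle 5: CDB Add1=-2; issue ADD r5<-Add1 // r0:6,r1:4,r2:5,r3:-2,r4:3,r5:Add1
cycle 6: CDB Add2=3; issue SUB r1<-Add2 // r0:6,r1:Add2,r2:5,r3:-2,r4:3,r5:Add1
cycle 7: stall // r0:6,r1:Add2,r2:5,r3:-2,r4:3,r5:Add1
cycle 8: CDB Add2=-1; issue SUB r0<-Add2 // r0:Add2,r1:-1,r2:5,r3:-2,r4:3,r5:Add1
cycle 9: CDB Mul1=-12; stall // r0:Add2,r1:-1,r2:5,r3:-2,r4:3,r5:Add1
cycle 10: stall // r0:Add2,r1:-1,r2:5,r3:-2,r4:3,r5:Add1
cycle 11: CDB Add1=-24; issue SUB r4<-Add1 // r0:Add2,r1:-1,r2:5,r3:-2,r4:Add1,r5:-24
cycle 12: issue MUL r4<-Mul1 // r0:Add2,r1:-1,r2:5,r3:-2,r4:Mul1,r5:-24
cycle 13: CDB Add1=7 // r0:Add2,r1:-1,r2:5,r3:-2,r4:Mul1,r5:-24
cycle 14: CDB Add2=-23 // r0:-23,r1:-1,r2:5,r3:-2,r4:Mul1,r5:-24
cycle 15: - // r0:-23,r1:-1,r2:5,r3:-2,r4:Mul1,r5:-24
cycle 16: - // r0:-23,r1:-1,r2:5,r3:-2,r4:Mul1,r5:-24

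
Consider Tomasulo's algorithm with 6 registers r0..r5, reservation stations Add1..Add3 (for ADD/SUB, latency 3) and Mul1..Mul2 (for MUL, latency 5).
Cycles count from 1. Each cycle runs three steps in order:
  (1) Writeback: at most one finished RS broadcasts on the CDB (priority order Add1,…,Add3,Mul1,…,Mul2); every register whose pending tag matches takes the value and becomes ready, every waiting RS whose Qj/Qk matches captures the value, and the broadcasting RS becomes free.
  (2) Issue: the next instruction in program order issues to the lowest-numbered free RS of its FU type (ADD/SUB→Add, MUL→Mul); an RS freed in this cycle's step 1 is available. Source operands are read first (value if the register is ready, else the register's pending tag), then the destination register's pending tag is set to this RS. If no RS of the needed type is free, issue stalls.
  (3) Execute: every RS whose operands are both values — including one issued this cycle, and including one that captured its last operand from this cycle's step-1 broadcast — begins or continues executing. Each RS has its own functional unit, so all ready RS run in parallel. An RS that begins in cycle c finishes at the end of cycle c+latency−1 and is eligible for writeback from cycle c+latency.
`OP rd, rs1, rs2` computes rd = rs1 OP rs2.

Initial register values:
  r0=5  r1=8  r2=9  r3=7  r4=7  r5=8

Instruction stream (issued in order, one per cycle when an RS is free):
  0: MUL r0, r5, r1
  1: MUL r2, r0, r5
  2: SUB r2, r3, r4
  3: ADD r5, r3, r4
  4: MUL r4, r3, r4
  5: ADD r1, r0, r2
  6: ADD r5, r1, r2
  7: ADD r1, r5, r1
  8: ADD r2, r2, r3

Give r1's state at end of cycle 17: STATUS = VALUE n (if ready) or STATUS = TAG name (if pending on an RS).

  c1: issue MUL r0<-Mul1  regs: r0:Mul1,r1:8,r2:9,r3:7,r4:7,r5:8
  c2: issue MUL r2<-Mul2  regs: r0:Mul1,r1:8,r2:Mul2,r3:7,r4:7,r5:8
  c3: issue SUB r2<-Add1  regs: r0:Mul1,r1:8,r2:Add1,r3:7,r4:7,r5:8
  c4: issue ADD r5<-Add2  regs: r0:Mul1,r1:8,r2:Add1,r3:7,r4:7,r5:Add2
  c5: stall  regs: r0:Mul1,r1:8,r2:Add1,r3:7,r4:7,r5:Add2
  c6: CDB Add1=0; stall  regs: r0:Mul1,r1:8,r2:0,r3:7,r4:7,r5:Add2
  c7: CDB Add2=14; stall  regs: r0:Mul1,r1:8,r2:0,r3:7,r4:7,r5:14
  c8: CDB Mul1=64; issue MUL r4<-Mul1  regs: r0:64,r1:8,r2:0,r3:7,r4:Mul1,r5:14
  c9: issue ADD r1<-Add1  regs: r0:64,r1:Add1,r2:0,r3:7,r4:Mul1,r5:14
  c10: issue ADD r5<-Add2  regs: r0:64,r1:Add1,r2:0,r3:7,r4:Mul1,r5:Add2
  c11: issue ADD r1<-Add3  regs: r0:64,r1:Add3,r2:0,r3:7,r4:Mul1,r5:Add2
  c12: CDB Add1=64; issue ADD r2<-Add1  regs: r0:64,r1:Add3,r2:Add1,r3:7,r4:Mul1,r5:Add2
  c13: CDB Mul1=49  regs: r0:64,r1:Add3,r2:Add1,r3:7,r4:49,r5:Add2
  c14: CDB Mul2=512  regs: r0:64,r1:Add3,r2:Add1,r3:7,r4:49,r5:Add2
  c15: CDB Add1=7  regs: r0:64,r1:Add3,r2:7,r3:7,r4:49,r5:Add2
  c16: CDB Add2=64  regs: r0:64,r1:Add3,r2:7,r3:7,r4:49,r5:64
  c17: -  regs: r0:64,r1:Add3,r2:7,r3:7,r4:49,r5:64

STATUS = TAG Add3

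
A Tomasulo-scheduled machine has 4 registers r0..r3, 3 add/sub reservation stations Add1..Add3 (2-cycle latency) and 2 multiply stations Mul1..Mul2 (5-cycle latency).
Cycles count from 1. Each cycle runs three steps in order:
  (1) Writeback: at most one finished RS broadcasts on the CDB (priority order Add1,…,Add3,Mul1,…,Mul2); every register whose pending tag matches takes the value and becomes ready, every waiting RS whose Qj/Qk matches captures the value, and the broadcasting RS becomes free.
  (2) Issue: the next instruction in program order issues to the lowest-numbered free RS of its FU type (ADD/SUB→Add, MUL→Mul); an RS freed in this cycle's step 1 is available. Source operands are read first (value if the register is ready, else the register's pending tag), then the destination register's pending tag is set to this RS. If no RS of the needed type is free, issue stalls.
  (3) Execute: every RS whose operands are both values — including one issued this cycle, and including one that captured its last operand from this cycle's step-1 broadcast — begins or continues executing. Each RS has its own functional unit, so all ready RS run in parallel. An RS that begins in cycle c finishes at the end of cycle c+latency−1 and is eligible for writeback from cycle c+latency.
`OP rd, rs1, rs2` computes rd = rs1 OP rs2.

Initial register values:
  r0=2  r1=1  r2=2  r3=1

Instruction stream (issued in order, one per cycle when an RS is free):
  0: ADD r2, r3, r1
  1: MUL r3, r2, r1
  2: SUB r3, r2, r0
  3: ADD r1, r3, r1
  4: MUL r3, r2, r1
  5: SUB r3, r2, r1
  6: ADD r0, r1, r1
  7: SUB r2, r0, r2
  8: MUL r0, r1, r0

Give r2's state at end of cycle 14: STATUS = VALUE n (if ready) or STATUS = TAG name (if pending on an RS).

STATUS = VALUE 0

c1: issue ADD r2<-Add1 | r0:2,r1:1,r2:Add1,r3:1
c2: issue MUL r3<-Mul1 | r0:2,r1:1,r2:Add1,r3:Mul1
c3: CDB Add1=2; issue SUB r3<-Add1 | r0:2,r1:1,r2:2,r3:Add1
c4: issue ADD r1<-Add2 | r0:2,r1:Add2,r2:2,r3:Add1
c5: CDB Add1=0; issue MUL r3<-Mul2 | r0:2,r1:Add2,r2:2,r3:Mul2
c6: issue SUB r3<-Add1 | r0:2,r1:Add2,r2:2,r3:Add1
c7: CDB Add2=1; issue ADD r0<-Add2 | r0:Add2,r1:1,r2:2,r3:Add1
c8: CDB Mul1=2; issue SUB r2<-Add3 | r0:Add2,r1:1,r2:Add3,r3:Add1
c9: CDB Add1=1; issue MUL r0<-Mul1 | r0:Mul1,r1:1,r2:Add3,r3:1
c10: CDB Add2=2 | r0:Mul1,r1:1,r2:Add3,r3:1
c11: - | r0:Mul1,r1:1,r2:Add3,r3:1
c12: CDB Add3=0 | r0:Mul1,r1:1,r2:0,r3:1
c13: CDB Mul2=2 | r0:Mul1,r1:1,r2:0,r3:1
c14: - | r0:Mul1,r1:1,r2:0,r3:1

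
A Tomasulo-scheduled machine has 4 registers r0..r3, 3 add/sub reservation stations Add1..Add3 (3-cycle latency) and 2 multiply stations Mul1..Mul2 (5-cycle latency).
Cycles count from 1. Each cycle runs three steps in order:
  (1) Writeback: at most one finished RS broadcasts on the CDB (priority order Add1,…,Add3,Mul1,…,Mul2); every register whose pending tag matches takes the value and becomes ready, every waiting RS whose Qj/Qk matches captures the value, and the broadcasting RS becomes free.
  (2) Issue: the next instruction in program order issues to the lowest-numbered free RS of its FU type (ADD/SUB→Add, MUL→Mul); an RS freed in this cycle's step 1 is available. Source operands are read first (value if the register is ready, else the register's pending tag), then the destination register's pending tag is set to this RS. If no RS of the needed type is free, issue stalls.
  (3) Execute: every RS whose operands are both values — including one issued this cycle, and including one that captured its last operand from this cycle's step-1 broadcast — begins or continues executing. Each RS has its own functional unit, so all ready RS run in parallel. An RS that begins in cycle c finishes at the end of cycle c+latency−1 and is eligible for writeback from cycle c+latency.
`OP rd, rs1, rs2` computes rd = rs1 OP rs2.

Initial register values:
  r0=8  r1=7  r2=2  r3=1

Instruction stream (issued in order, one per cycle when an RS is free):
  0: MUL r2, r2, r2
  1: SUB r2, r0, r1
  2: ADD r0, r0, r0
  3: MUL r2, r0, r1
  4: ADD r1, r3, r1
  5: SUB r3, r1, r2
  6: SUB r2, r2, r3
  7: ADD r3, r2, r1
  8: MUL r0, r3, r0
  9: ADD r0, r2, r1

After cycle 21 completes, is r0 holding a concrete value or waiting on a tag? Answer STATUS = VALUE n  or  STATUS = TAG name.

STATUS = VALUE 224

  c1: issue MUL r2<-Mul1  regs: r0:8,r1:7,r2:Mul1,r3:1
  c2: issue SUB r2<-Add1  regs: r0:8,r1:7,r2:Add1,r3:1
  c3: issue ADD r0<-Add2  regs: r0:Add2,r1:7,r2:Add1,r3:1
  c4: issue MUL r2<-Mul2  regs: r0:Add2,r1:7,r2:Mul2,r3:1
  c5: CDB Add1=1; issue ADD r1<-Add1  regs: r0:Add2,r1:Add1,r2:Mul2,r3:1
  c6: CDB Add2=16; issue SUB r3<-Add2  regs: r0:16,r1:Add1,r2:Mul2,r3:Add2
  c7: CDB Mul1=4; issue SUB r2<-Add3  regs: r0:16,r1:Add1,r2:Add3,r3:Add2
  c8: CDB Add1=8; issue ADD r3<-Add1  regs: r0:16,r1:8,r2:Add3,r3:Add1
  c9: issue MUL r0<-Mul1  regs: r0:Mul1,r1:8,r2:Add3,r3:Add1
  c10: stall  regs: r0:Mul1,r1:8,r2:Add3,r3:Add1
  c11: CDB Mul2=112; stall  regs: r0:Mul1,r1:8,r2:Add3,r3:Add1
  c12: stall  regs: r0:Mul1,r1:8,r2:Add3,r3:Add1
  c13: stall  regs: r0:Mul1,r1:8,r2:Add3,r3:Add1
  c14: CDB Add2=-104; issue ADD r0<-Add2  regs: r0:Add2,r1:8,r2:Add3,r3:Add1
  c15: -  regs: r0:Add2,r1:8,r2:Add3,r3:Add1
  c16: -  regs: r0:Add2,r1:8,r2:Add3,r3:Add1
  c17: CDB Add3=216  regs: r0:Add2,r1:8,r2:216,r3:Add1
  c18: -  regs: r0:Add2,r1:8,r2:216,r3:Add1
  c19: -  regs: r0:Add2,r1:8,r2:216,r3:Add1
  c20: CDB Add1=224  regs: r0:Add2,r1:8,r2:216,r3:224
  c21: CDB Add2=224  regs: r0:224,r1:8,r2:216,r3:224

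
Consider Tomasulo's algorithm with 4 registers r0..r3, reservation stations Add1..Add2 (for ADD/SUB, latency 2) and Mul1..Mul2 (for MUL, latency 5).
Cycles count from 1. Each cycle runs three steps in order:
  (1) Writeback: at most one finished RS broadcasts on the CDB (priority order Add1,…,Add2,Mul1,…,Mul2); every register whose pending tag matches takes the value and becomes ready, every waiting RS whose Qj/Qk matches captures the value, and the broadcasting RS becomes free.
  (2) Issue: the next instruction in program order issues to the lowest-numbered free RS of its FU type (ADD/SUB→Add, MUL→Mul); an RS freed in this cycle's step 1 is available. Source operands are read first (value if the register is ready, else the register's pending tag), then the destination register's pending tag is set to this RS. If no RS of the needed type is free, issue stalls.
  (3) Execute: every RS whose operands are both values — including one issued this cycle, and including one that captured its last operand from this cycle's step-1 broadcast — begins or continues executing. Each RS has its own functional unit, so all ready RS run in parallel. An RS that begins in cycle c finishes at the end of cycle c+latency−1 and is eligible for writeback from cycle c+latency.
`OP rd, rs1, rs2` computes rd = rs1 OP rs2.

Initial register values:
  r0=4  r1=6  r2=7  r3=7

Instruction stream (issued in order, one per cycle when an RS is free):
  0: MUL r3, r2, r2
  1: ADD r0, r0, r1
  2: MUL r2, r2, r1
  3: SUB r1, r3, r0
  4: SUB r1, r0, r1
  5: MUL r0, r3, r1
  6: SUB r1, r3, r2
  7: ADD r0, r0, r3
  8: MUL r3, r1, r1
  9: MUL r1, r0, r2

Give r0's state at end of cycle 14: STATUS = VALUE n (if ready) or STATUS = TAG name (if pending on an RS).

STATUS = TAG Add2

cycle 1: issue MUL r3<-Mul1 // r0:4,r1:6,r2:7,r3:Mul1
cycle 2: issue ADD r0<-Add1 // r0:Add1,r1:6,r2:7,r3:Mul1
cycle 3: issue MUL r2<-Mul2 // r0:Add1,r1:6,r2:Mul2,r3:Mul1
cycle 4: CDB Add1=10; issue SUB r1<-Add1 // r0:10,r1:Add1,r2:Mul2,r3:Mul1
cycle 5: issue SUB r1<-Add2 // r0:10,r1:Add2,r2:Mul2,r3:Mul1
cycle 6: CDB Mul1=49; issue MUL r0<-Mul1 // r0:Mul1,r1:Add2,r2:Mul2,r3:49
cycle 7: stall // r0:Mul1,r1:Add2,r2:Mul2,r3:49
cycle 8: CDB Add1=39; issue SUB r1<-Add1 // r0:Mul1,r1:Add1,r2:Mul2,r3:49
cycle 9: CDB Mul2=42; stall // r0:Mul1,r1:Add1,r2:42,r3:49
cycle 10: CDB Add2=-29; issue ADD r0<-Add2 // r0:Add2,r1:Add1,r2:42,r3:49
cycle 11: CDB Add1=7; issue MUL r3<-Mul2 // r0:Add2,r1:7,r2:42,r3:Mul2
cycle 12: stall // r0:Add2,r1:7,r2:42,r3:Mul2
cycle 13: stall // r0:Add2,r1:7,r2:42,r3:Mul2
cycle 14: stall // r0:Add2,r1:7,r2:42,r3:Mul2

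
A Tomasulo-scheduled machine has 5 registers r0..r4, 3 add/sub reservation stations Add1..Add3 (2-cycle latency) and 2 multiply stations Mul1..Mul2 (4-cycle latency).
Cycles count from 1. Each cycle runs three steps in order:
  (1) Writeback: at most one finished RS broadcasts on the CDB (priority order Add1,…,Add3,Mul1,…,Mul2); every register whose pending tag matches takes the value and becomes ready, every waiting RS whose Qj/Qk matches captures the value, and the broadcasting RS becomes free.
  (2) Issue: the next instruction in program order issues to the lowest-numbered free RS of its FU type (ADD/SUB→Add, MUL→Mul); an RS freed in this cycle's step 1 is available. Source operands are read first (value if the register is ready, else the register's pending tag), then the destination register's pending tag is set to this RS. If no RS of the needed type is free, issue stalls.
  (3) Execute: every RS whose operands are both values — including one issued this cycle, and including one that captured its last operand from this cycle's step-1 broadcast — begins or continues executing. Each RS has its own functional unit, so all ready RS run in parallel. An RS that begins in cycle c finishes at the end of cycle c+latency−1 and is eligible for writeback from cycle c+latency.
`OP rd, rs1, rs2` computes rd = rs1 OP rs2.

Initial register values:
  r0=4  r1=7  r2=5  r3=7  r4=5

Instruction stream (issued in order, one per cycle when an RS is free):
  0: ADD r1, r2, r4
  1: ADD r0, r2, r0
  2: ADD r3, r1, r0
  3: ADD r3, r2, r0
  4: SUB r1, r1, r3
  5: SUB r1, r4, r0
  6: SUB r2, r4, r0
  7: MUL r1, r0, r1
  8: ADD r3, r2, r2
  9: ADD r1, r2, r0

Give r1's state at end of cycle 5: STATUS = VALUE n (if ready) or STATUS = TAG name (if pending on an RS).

STATUS = TAG Add3

  c1: issue ADD r1<-Add1  regs: r0:4,r1:Add1,r2:5,r3:7,r4:5
  c2: issue ADD r0<-Add2  regs: r0:Add2,r1:Add1,r2:5,r3:7,r4:5
  c3: CDB Add1=10; issue ADD r3<-Add1  regs: r0:Add2,r1:10,r2:5,r3:Add1,r4:5
  c4: CDB Add2=9; issue ADD r3<-Add2  regs: r0:9,r1:10,r2:5,r3:Add2,r4:5
  c5: issue SUB r1<-Add3  regs: r0:9,r1:Add3,r2:5,r3:Add2,r4:5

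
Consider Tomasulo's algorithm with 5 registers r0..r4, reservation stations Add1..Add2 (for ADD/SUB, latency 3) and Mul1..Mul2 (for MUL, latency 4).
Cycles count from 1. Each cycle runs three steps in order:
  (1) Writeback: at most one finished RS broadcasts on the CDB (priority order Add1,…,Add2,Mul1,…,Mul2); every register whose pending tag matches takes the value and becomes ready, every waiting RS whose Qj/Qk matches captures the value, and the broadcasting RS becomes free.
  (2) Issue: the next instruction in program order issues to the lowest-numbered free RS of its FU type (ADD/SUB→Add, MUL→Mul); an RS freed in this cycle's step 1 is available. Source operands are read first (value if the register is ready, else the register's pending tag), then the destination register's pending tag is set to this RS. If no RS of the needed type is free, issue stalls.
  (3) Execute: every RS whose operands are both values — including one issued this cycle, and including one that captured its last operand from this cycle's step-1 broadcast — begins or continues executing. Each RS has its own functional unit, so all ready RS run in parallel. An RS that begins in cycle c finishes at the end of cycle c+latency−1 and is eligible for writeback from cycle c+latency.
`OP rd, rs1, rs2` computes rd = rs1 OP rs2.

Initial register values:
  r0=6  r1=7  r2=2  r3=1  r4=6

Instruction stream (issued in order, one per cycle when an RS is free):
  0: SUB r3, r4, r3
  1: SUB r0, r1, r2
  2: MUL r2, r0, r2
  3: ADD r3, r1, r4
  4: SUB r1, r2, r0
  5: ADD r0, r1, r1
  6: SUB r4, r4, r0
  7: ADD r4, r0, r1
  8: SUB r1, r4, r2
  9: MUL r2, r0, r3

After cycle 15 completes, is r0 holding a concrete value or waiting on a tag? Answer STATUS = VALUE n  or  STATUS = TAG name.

STATUS = VALUE 10

c1: issue SUB r3<-Add1 | r0:6,r1:7,r2:2,r3:Add1,r4:6
c2: issue SUB r0<-Add2 | r0:Add2,r1:7,r2:2,r3:Add1,r4:6
c3: issue MUL r2<-Mul1 | r0:Add2,r1:7,r2:Mul1,r3:Add1,r4:6
c4: CDB Add1=5; issue ADD r3<-Add1 | r0:Add2,r1:7,r2:Mul1,r3:Add1,r4:6
c5: CDB Add2=5; issue SUB r1<-Add2 | r0:5,r1:Add2,r2:Mul1,r3:Add1,r4:6
c6: stall | r0:5,r1:Add2,r2:Mul1,r3:Add1,r4:6
c7: CDB Add1=13; issue ADD r0<-Add1 | r0:Add1,r1:Add2,r2:Mul1,r3:13,r4:6
c8: stall | r0:Add1,r1:Add2,r2:Mul1,r3:13,r4:6
c9: CDB Mul1=10; stall | r0:Add1,r1:Add2,r2:10,r3:13,r4:6
c10: stall | r0:Add1,r1:Add2,r2:10,r3:13,r4:6
c11: stall | r0:Add1,r1:Add2,r2:10,r3:13,r4:6
c12: CDB Add2=5; issue SUB r4<-Add2 | r0:Add1,r1:5,r2:10,r3:13,r4:Add2
c13: stall | r0:Add1,r1:5,r2:10,r3:13,r4:Add2
c14: stall | r0:Add1,r1:5,r2:10,r3:13,r4:Add2
c15: CDB Add1=10; issue ADD r4<-Add1 | r0:10,r1:5,r2:10,r3:13,r4:Add1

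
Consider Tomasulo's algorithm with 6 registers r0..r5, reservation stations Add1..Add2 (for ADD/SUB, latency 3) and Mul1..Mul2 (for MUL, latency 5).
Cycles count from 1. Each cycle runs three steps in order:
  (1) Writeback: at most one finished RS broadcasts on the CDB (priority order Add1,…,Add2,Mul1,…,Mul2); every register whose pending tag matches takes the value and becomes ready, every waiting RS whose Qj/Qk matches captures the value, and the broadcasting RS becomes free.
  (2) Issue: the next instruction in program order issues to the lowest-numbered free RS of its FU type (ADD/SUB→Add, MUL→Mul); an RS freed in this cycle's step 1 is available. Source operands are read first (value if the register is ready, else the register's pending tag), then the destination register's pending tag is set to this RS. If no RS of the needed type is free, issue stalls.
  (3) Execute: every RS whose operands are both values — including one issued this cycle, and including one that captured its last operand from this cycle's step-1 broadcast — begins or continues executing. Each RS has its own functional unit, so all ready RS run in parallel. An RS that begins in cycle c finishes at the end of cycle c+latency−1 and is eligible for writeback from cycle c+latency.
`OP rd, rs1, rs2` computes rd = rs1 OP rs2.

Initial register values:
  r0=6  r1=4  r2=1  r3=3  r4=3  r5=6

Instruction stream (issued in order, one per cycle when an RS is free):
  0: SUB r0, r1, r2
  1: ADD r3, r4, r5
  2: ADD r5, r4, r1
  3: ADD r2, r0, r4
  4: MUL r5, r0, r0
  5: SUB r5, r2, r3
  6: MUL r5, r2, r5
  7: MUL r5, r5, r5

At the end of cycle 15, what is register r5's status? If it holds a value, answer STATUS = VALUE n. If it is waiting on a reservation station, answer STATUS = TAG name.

STATUS = TAG Mul1

cycle 1: issue SUB r0<-Add1 // r0:Add1,r1:4,r2:1,r3:3,r4:3,r5:6
cycle 2: issue ADD r3<-Add2 // r0:Add1,r1:4,r2:1,r3:Add2,r4:3,r5:6
cycle 3: stall // r0:Add1,r1:4,r2:1,r3:Add2,r4:3,r5:6
cycle 4: CDB Add1=3; issue ADD r5<-Add1 // r0:3,r1:4,r2:1,r3:Add2,r4:3,r5:Add1
cycle 5: CDB Add2=9; issue ADD r2<-Add2 // r0:3,r1:4,r2:Add2,r3:9,r4:3,r5:Add1
cycle 6: issue MUL r5<-Mul1 // r0:3,r1:4,r2:Add2,r3:9,r4:3,r5:Mul1
cycle 7: CDB Add1=7; issue SUB r5<-Add1 // r0:3,r1:4,r2:Add2,r3:9,r4:3,r5:Add1
cycle 8: CDB Add2=6; issue MUL r5<-Mul2 // r0:3,r1:4,r2:6,r3:9,r4:3,r5:Mul2
cycle 9: stall // r0:3,r1:4,r2:6,r3:9,r4:3,r5:Mul2
cycle 10: stall // r0:3,r1:4,r2:6,r3:9,r4:3,r5:Mul2
cycle 11: CDB Add1=-3; stall // r0:3,r1:4,r2:6,r3:9,r4:3,r5:Mul2
cycle 12: CDB Mul1=9; issue MUL r5<-Mul1 // r0:3,r1:4,r2:6,r3:9,r4:3,r5:Mul1
cycle 13: - // r0:3,r1:4,r2:6,r3:9,r4:3,r5:Mul1
cycle 14: - // r0:3,r1:4,r2:6,r3:9,r4:3,r5:Mul1
cycle 15: - // r0:3,r1:4,r2:6,r3:9,r4:3,r5:Mul1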